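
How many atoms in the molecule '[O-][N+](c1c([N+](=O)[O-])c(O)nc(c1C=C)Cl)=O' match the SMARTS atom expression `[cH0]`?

5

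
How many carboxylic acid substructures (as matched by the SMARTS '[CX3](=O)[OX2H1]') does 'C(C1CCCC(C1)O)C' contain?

0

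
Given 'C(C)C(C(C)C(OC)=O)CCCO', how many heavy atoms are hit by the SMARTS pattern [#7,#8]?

3

The query [#7,#8] means: nitrogen or oxygen (comma = OR).
Check the 13 heavy atoms by environment: 10× C → no; 3× O → match.
That gives 3 matching atoms.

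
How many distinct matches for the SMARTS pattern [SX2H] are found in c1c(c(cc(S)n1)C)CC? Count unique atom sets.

1

[SX2H] is the SMARTS for a thiol: an aliphatic sulfur with two connections, one being H.
Exactly one fragment in the molecule meets all constraints, giving 1 match.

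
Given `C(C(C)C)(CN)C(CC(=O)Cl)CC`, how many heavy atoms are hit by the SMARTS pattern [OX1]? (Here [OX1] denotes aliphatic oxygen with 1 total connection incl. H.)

Check the 13 heavy atoms by environment: 9× C (X4) → no; 1× N (X3) → no; 1× C (X3) → no; 1× O (X1) → match; 1× Cl (X1) → no.
That gives 1 matching atom.

1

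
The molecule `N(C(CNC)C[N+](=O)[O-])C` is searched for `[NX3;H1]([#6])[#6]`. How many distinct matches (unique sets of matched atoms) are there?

2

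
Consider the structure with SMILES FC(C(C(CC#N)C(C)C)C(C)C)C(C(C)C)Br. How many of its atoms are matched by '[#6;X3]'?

0

The query [#6;X3] means: any carbon (aromatic or not) with three total connections.
Check the 18 heavy atoms by environment: 14× C (X4) → no; 1× F (X1) → no; 1× Br (X1) → no; 1× C (X2) → no; 1× N (X1) → no.
No environment satisfies the query, so 0 matching atoms.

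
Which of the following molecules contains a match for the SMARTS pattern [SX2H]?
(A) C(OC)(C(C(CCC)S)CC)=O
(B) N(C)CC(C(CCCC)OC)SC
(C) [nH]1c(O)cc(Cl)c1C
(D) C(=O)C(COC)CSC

A

[SX2H] describes an aliphatic sulfur with two connections, one being H (a thiol).
(A) contains a thiol (-SH), which satisfies every atom and bond constraint.
(B) has a methylthio ether (-SCH3) but the sulfur has H0 (bonded to two carbons), not H1.
(C) has a hydroxyl group (-OH) but it is an -OH, not an -SH.
(D) has a methylthio ether (-SCH3) but the sulfur has H0 (bonded to two carbons), not H1.
So the answer is (A).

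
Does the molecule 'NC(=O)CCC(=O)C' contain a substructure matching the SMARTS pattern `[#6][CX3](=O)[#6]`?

Yes

The pattern [#6][CX3](=O)[#6] describes a carbonyl carbon (no H) flanked by two carbons — a ketone.
The molecule carries an acetyl/ketone group (-C(=O)CH3), whose atoms satisfy every constraint of the query, so the pattern matches.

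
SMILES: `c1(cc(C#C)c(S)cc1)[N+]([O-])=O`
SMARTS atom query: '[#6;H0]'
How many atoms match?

4

The query [#6;H0] means: any carbon with no attached hydrogen.
Check the 12 heavy atoms by environment: 3× c (aromatic, H1) → no; 3× c (aromatic, H0) → match; 1× S (H1) → no; 1× N (charge +1, H0) → no; 1× O (charge -1, H0) → no; 1× O (H0) → no; 1× C (H0) → match; 1× C (H1) → no.
Summing the matching environments: 3 + 1 = 4 matching atoms.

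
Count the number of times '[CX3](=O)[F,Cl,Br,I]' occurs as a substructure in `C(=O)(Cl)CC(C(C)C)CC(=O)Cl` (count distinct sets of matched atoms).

2

[CX3](=O)[F,Cl,Br,I] is the SMARTS for an acyl halide: a carbonyl carbon bonded to a halogen.
The molecule carries 2 separate instances of an acyl chloride (-C(=O)Cl) meeting every constraint; each maps to a distinct set of atoms, giving 2 matches.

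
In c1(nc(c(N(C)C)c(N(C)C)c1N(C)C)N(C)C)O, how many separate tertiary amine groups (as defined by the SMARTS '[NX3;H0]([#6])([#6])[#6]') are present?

[NX3;H0]([#6])([#6])[#6] is the SMARTS for a tertiary amine: a trivalent nitrogen with no H, bonded to three carbons.
The molecule carries 4 separate instances of a dimethylamino group (-N(CH3)2) meeting every constraint; each maps to a distinct set of atoms, giving 4 matches.

4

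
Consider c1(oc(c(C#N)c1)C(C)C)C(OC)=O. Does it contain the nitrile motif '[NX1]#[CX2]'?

The pattern [NX1]#[CX2] describes a nitrogen triple-bonded to a two-connected carbon — a nitrile.
The molecule carries a nitrile (-C#N), whose atoms satisfy every constraint of the query, so the pattern matches.

Yes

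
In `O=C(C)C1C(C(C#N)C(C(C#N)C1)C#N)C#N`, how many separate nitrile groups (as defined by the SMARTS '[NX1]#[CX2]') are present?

4

[NX1]#[CX2] is the SMARTS for a nitrile: a nitrogen triple-bonded to a two-connected carbon.
The molecule carries 4 separate instances of a nitrile (-C#N) meeting every constraint; each maps to a distinct set of atoms, giving 4 matches.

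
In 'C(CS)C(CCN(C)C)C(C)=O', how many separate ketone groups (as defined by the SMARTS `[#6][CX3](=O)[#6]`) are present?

1

[#6][CX3](=O)[#6] is the SMARTS for a ketone: a carbonyl carbon (no H) flanked by two carbons.
Exactly one fragment in the molecule meets all constraints, giving 1 match.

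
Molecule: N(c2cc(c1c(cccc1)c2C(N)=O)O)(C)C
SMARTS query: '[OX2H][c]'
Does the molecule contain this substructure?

Yes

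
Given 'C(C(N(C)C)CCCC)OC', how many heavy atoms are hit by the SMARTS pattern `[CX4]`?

The query [CX4] means: C with X4: aliphatic carbon with exactly 4 total connections (bonds + H).
Check the 11 heavy atoms by environment: 9× C (X4) → match; 1× N (X3) → no; 1× O (X2) → no.
That gives 9 matching atoms.

9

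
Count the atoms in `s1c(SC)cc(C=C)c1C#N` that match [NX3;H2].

0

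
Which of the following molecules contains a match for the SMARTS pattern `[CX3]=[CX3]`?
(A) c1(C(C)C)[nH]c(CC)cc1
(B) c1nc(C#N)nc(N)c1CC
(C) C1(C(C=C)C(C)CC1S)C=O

[CX3]=[CX3] describes a non-aromatic C=C double bond between two sp2 carbons (an alkene).
(A) has an ethyl group (-CH2CH3) but its C-C bond is a single bond between CX4 carbons, not CX3=CX3.
(B) has an ethyl group (-CH2CH3) but its C-C bond is a single bond between CX4 carbons, not CX3=CX3.
(C) contains a vinyl group (-CH=CH2), which satisfies every atom and bond constraint.
So the answer is (C).

C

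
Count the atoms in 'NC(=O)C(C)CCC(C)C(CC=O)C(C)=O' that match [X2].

0

The query [X2] means: any atom with exactly two total connections (bonds + H).
Check the 16 heavy atoms by environment: 9× C (X4) → no; 3× C (X3) → no; 3× O (X1) → no; 1× N (X3) → no.
No environment satisfies the query, so 0 matching atoms.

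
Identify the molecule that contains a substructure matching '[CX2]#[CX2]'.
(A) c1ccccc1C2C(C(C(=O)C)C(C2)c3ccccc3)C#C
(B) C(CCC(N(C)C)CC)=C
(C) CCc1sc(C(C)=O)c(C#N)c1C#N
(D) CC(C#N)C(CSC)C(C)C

[CX2]#[CX2] describes a carbon-carbon triple bond (an alkyne).
(A) contains an ethynyl group (-C#CH), which satisfies every atom and bond constraint.
(B) has a vinyl group (-CH=CH2) but the C=C is a double bond; both carbons are CX3, not CX2.
(C) has a nitrile (-C#N) but the triple bond is C#N, not C#C.
(D) has a nitrile (-C#N) but the triple bond is C#N, not C#C.
So the answer is (A).

A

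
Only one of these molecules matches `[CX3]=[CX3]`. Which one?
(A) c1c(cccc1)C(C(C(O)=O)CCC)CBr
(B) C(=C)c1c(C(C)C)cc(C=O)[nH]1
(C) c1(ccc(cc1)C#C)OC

[CX3]=[CX3] describes a non-aromatic C=C double bond between two sp2 carbons (an alkene).
(A) has an ethyl group (-CH2CH3) but its C-C bond is a single bond between CX4 carbons, not CX3=CX3.
(B) contains a vinyl group (-CH=CH2), which satisfies every atom and bond constraint.
(C) has an ethynyl group (-C#CH) but the C-C bond is a triple bond, not a double bond.
So the answer is (B).

B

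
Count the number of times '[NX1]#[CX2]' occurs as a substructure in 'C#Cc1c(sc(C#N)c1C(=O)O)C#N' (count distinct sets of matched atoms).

2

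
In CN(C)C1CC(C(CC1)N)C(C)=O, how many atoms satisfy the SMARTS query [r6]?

The query [r6] means: r6 matches atoms in a six-membered ring.
Check the 13 heavy atoms by environment: 6× C (in 6-ring) → match; 4× C (acyclic) → no; 1× O (acyclic) → no; 2× N (acyclic) → no.
That gives 6 matching atoms.

6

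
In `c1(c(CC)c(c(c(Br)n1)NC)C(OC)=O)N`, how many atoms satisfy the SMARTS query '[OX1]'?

1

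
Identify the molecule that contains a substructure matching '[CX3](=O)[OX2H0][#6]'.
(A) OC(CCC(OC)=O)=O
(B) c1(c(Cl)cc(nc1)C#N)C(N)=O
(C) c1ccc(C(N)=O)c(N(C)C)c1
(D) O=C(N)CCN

[CX3](=O)[OX2H0][#6] describes a carbonyl carbon bonded to an oxygen that is itself bonded to carbon (no H on that O) (an ester).
(A) contains a methyl-ester group (-C(=O)OCH3), which satisfies every atom and bond constraint.
(B) has a primary amide (-C(=O)NH2) but the carbonyl is bonded to N, not to an O-C linkage.
(C) has a primary amide (-C(=O)NH2) but the carbonyl is bonded to N, not to an O-C linkage.
(D) has a primary amide (-C(=O)NH2) but the carbonyl is bonded to N, not to an O-C linkage.
So the answer is (A).

A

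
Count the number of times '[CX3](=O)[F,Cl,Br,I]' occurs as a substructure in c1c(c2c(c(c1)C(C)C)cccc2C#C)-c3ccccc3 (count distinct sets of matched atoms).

0

[CX3](=O)[F,Cl,Br,I] is the SMARTS for an acyl halide: a carbonyl carbon bonded to a halogen.
No fragment in the molecule satisfies every constraint, giving 0 matches.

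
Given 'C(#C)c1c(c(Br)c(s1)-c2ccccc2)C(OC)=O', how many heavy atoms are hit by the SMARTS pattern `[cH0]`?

5

The query [cH0] means: aromatic carbon with no attached hydrogen (substituted or ring-fusion).
Check the 18 heavy atoms by environment: 1× s (aromatic, H0) → no; 5× c (aromatic, H0) → match; 2× C (H0) → no; 1× C (H1) → no; 1× Br (H0) → no; 2× O (H0) → no; 1× C (H3) → no; 5× c (aromatic, H1) → no.
That gives 5 matching atoms.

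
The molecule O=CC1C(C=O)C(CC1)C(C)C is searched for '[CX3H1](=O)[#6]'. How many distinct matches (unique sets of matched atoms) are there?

2

[CX3H1](=O)[#6] is the SMARTS for an aldehyde: an sp2 carbon with one H, double-bonded to O and single-bonded to carbon.
The molecule carries 2 separate instances of an aldehyde (-CHO) meeting every constraint; each maps to a distinct set of atoms, giving 2 matches.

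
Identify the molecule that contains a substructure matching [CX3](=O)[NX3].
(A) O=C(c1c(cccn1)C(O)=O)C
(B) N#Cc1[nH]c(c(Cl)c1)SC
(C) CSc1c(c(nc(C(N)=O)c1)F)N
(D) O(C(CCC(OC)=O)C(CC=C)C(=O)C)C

C

[CX3](=O)[NX3] describes a carbonyl carbon bonded to a trivalent nitrogen (an amide).
(A) has a carboxylic acid group (-C(=O)OH) but the carbonyl is bonded to O, not to an NX3 nitrogen.
(B) has a nitrile (-C#N) but the nitrile N is NX1 (triple-bonded), not NX3.
(C) contains a primary amide (-C(=O)NH2), which satisfies every atom and bond constraint.
(D) has a methyl-ester group (-C(=O)OCH3) but the carbonyl is bonded to O, not to an NX3 nitrogen.
So the answer is (C).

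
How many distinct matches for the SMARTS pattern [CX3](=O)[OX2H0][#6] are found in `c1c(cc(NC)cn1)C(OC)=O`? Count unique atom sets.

1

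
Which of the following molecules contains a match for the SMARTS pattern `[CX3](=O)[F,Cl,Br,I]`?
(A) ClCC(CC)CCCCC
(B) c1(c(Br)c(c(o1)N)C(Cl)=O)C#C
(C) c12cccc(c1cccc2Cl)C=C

B

[CX3](=O)[F,Cl,Br,I] describes a carbonyl carbon bonded to a halogen (an acyl halide).
(A) has a chloro substituent but the Cl is not on a carbonyl carbon.
(B) contains an acyl chloride (-C(=O)Cl), which satisfies every atom and bond constraint.
(C) has a chloro substituent but the Cl is not on a carbonyl carbon.
So the answer is (B).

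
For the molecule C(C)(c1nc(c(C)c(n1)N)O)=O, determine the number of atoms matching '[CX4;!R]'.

The query [CX4;!R] means: aliphatic carbon with four total connections, not in a ring.
Check the 12 heavy atoms by environment: 2× n (aromatic, X2, in 6-ring) → no; 4× c (aromatic, X3, in 6-ring) → no; 1× N (X3, acyclic) → no; 1× C (X3, acyclic) → no; 1× O (X1, acyclic) → no; 2× C (X4, acyclic) → match; 1× O (X2, acyclic) → no.
That gives 2 matching atoms.

2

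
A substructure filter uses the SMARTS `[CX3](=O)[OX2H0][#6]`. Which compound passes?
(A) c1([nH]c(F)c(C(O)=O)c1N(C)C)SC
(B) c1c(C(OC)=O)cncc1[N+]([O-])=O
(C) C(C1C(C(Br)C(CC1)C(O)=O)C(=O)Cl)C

[CX3](=O)[OX2H0][#6] describes a carbonyl carbon bonded to an oxygen that is itself bonded to carbon (no H on that O) (an ester).
(A) has a carboxylic acid group (-C(=O)OH) but the singly-bonded O carries H (OX2H1, not H0).
(B) contains a methyl-ester group (-C(=O)OCH3), which satisfies every atom and bond constraint.
(C) has a carboxylic acid group (-C(=O)OH) but the singly-bonded O carries H (OX2H1, not H0).
So the answer is (B).

B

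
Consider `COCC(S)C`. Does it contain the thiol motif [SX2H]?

Yes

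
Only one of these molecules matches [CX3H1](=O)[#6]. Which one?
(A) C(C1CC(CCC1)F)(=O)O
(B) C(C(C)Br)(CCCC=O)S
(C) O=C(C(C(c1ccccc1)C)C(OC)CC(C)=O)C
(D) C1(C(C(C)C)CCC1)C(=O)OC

B

[CX3H1](=O)[#6] describes an sp2 carbon with one H, double-bonded to O and single-bonded to carbon (an aldehyde).
(A) has a carboxylic acid group (-C(=O)OH) but the carbonyl carbon has H0 and is bonded to O, not H1.
(B) contains an aldehyde (-CHO), which satisfies every atom and bond constraint.
(C) has an acetyl/ketone group (-C(=O)CH3) but the carbonyl carbon has H0 (two carbon neighbours), not H1.
(D) has a methyl-ester group (-C(=O)OCH3) but the carbonyl carbon has H0, not H1.
So the answer is (B).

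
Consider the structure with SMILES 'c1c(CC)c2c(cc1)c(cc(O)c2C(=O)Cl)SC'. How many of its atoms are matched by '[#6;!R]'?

The query [#6;!R] means: carbon not in any ring.
Check the 18 heavy atoms by environment: 10× c (aromatic, in 6-ring) → no; 1× S (acyclic) → no; 4× C (acyclic) → match; 2× O (acyclic) → no; 1× Cl (acyclic) → no.
That gives 4 matching atoms.

4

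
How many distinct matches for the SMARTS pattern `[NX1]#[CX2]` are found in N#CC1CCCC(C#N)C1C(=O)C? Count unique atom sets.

2

[NX1]#[CX2] is the SMARTS for a nitrile: a nitrogen triple-bonded to a two-connected carbon.
The molecule carries 2 separate instances of a nitrile (-C#N) meeting every constraint; each maps to a distinct set of atoms, giving 2 matches.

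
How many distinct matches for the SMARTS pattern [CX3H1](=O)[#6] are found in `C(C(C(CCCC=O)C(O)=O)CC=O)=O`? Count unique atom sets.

3

[CX3H1](=O)[#6] is the SMARTS for an aldehyde: an sp2 carbon with one H, double-bonded to O and single-bonded to carbon.
The molecule carries 3 separate instances of an aldehyde (-CHO) meeting every constraint; each maps to a distinct set of atoms, giving 3 matches.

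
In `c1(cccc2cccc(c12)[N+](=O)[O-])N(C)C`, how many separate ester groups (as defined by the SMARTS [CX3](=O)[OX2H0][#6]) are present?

0

[CX3](=O)[OX2H0][#6] is the SMARTS for an ester: a carbonyl carbon bonded to an oxygen that is itself bonded to carbon (no H on that O).
No fragment in the molecule satisfies every constraint, giving 0 matches.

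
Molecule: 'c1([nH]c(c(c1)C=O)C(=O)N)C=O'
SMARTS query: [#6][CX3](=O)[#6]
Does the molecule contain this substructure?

No

The pattern [#6][CX3](=O)[#6] describes a carbonyl carbon (no H) flanked by two carbons — a ketone.
The closest candidate here is an aldehyde (-CHO), but the carbonyl carbon has H1, so it is not flanked by two carbons. No other fragment satisfies the full query, so there is no match.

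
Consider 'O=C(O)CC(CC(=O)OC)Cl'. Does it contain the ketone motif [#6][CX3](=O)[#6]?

The pattern [#6][CX3](=O)[#6] describes a carbonyl carbon (no H) flanked by two carbons — a ketone.
The closest candidate here is a carboxylic acid group (-C(=O)OH), but one neighbour of the carbonyl carbon is O, not C. No other fragment satisfies the full query, so there is no match.

No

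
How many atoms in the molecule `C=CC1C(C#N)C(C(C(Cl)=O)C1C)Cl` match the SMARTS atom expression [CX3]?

3

Check the 14 heavy atoms by environment: 6× C (X4) → no; 2× Cl (X1) → no; 3× C (X3) → match; 1× C (X2) → no; 1× N (X1) → no; 1× O (X1) → no.
That gives 3 matching atoms.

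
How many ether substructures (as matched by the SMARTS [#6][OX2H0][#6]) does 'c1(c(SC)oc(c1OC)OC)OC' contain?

3

[#6][OX2H0][#6] is the SMARTS for an ether: an aliphatic oxygen bridging two carbons with no H on the oxygen.
The molecule carries 3 separate instances of a methoxy ether (-OCH3) meeting every constraint; each maps to a distinct set of atoms, giving 3 matches.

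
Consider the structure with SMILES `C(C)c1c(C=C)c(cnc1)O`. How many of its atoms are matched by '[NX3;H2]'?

0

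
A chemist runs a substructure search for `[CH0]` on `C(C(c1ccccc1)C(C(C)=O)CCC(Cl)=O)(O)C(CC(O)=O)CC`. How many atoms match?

3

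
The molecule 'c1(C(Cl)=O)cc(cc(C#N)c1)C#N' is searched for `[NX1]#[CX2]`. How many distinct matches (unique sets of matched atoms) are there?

2

[NX1]#[CX2] is the SMARTS for a nitrile: a nitrogen triple-bonded to a two-connected carbon.
The molecule carries 2 separate instances of a nitrile (-C#N) meeting every constraint; each maps to a distinct set of atoms, giving 2 matches.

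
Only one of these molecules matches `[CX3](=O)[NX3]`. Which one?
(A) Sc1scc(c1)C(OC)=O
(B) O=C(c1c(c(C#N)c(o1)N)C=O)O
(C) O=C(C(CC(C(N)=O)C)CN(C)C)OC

[CX3](=O)[NX3] describes a carbonyl carbon bonded to a trivalent nitrogen (an amide).
(A) has a methyl-ester group (-C(=O)OCH3) but the carbonyl is bonded to O, not to an NX3 nitrogen.
(B) has a carboxylic acid group (-C(=O)OH) but the carbonyl is bonded to O, not to an NX3 nitrogen.
(C) contains a primary amide (-C(=O)NH2), which satisfies every atom and bond constraint.
So the answer is (C).

C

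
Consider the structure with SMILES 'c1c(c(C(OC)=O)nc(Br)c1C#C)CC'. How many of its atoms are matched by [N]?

The query [N] means: uppercase N matches aliphatic (non-aromatic) nitrogen only.
Check the 15 heavy atoms by environment: 1× n (aromatic) → no; 5× c (aromatic) → no; 6× C → no; 1× Br → no; 2× O → no.
No environment satisfies the query, so 0 matching atoms.

0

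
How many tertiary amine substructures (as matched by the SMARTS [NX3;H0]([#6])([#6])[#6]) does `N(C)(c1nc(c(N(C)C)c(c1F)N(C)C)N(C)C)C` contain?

4

[NX3;H0]([#6])([#6])[#6] is the SMARTS for a tertiary amine: a trivalent nitrogen with no H, bonded to three carbons.
The molecule carries 4 separate instances of a dimethylamino group (-N(CH3)2) meeting every constraint; each maps to a distinct set of atoms, giving 4 matches.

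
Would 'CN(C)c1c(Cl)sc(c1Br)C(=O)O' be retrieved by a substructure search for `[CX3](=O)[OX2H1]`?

The pattern [CX3](=O)[OX2H1] describes an sp2 carbon double-bonded to O and single-bonded to an -OH oxygen — a carboxylic acid.
The molecule carries a carboxylic acid group (-C(=O)OH), whose atoms satisfy every constraint of the query, so the pattern matches.

Yes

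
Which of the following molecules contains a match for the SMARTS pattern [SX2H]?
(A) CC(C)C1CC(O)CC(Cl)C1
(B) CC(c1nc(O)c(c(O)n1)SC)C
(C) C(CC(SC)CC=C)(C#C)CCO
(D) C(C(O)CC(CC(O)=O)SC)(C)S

[SX2H] describes an aliphatic sulfur with two connections, one being H (a thiol).
(A) has a hydroxyl group (-OH) but it is an -OH, not an -SH.
(B) has a hydroxyl group (-OH) but it is an -OH, not an -SH.
(C) has a methylthio ether (-SCH3) but the sulfur has H0 (bonded to two carbons), not H1.
(D) contains a thiol (-SH), which satisfies every atom and bond constraint.
So the answer is (D).

D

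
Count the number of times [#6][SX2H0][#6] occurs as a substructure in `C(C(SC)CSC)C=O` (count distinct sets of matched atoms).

2

[#6][SX2H0][#6] is the SMARTS for a thioether: an aliphatic sulfur bridging two carbons with no H on the sulfur.
The molecule carries 2 separate instances of a methylthio ether (-SCH3) meeting every constraint; each maps to a distinct set of atoms, giving 2 matches.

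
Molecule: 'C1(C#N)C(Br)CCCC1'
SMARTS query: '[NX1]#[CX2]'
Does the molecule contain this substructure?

Yes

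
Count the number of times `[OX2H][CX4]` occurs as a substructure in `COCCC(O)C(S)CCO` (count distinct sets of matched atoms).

[OX2H][CX4] is the SMARTS for an aliphatic alcohol: a hydroxyl oxygen bound to an sp3 (X4) carbon.
The molecule carries 2 separate instances of a hydroxyl group (-OH) meeting every constraint; each maps to a distinct set of atoms, giving 2 matches.

2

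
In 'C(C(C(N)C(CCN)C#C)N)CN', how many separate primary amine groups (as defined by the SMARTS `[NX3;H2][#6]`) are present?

4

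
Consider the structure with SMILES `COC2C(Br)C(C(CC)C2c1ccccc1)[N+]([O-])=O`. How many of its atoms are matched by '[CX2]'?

0

The query [CX2] means: C with X2: aliphatic carbon with exactly 2 total connections.
Check the 19 heavy atoms by environment: 8× C (X4) → no; 1× O (X2) → no; 6× c (aromatic, X3) → no; 1× Br (X1) → no; 1× N (charge +1, X3) → no; 1× O (charge -1, X1) → no; 1× O (X1) → no.
No environment satisfies the query, so 0 matching atoms.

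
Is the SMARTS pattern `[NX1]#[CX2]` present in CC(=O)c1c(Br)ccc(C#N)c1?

Yes

The pattern [NX1]#[CX2] describes a nitrogen triple-bonded to a two-connected carbon — a nitrile.
The molecule carries a nitrile (-C#N), whose atoms satisfy every constraint of the query, so the pattern matches.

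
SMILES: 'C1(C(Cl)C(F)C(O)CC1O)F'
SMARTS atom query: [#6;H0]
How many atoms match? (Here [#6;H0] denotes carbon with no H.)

0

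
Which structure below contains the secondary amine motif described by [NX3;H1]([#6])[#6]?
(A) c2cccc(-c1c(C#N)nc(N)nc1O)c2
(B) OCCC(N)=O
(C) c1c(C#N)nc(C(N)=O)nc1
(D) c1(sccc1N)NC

D

[NX3;H1]([#6])[#6] describes a trivalent nitrogen with one H, bonded to two carbons (a secondary amine).
(A) has a primary amino group (-NH2) but the nitrogen has H2 and only one carbon neighbour.
(B) has a primary amide (-C(=O)NH2) but the -C(=O)NH2 nitrogen has H2, not H1.
(C) has a primary amide (-C(=O)NH2) but the -C(=O)NH2 nitrogen has H2, not H1.
(D) contains an N-methylamino group (-NHCH3), which satisfies every atom and bond constraint.
So the answer is (D).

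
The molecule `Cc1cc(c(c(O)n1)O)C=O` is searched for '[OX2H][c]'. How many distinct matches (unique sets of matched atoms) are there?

2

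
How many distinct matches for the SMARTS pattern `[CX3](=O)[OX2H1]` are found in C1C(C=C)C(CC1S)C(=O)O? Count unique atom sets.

[CX3](=O)[OX2H1] is the SMARTS for a carboxylic acid: an sp2 carbon double-bonded to O and single-bonded to an -OH oxygen.
Exactly one fragment in the molecule meets all constraints, giving 1 match.

1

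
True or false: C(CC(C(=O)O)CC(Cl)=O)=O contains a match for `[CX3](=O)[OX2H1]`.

True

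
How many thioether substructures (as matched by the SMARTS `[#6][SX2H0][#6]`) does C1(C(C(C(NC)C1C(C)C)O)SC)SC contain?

2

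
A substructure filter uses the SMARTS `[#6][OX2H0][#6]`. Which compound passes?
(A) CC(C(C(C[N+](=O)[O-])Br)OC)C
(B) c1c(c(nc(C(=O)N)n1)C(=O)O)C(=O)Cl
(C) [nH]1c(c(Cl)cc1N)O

A

[#6][OX2H0][#6] describes an aliphatic oxygen bridging two carbons with no H on the oxygen (an ether).
(A) contains a methoxy ether (-OCH3), which satisfies every atom and bond constraint.
(B) has a carboxylic acid group (-C(=O)OH) but the -OH oxygen has H1; the =O is OX1, not OX2.
(C) has a hydroxyl group (-OH) but the oxygen has H1, not H0 bridging two carbons.
So the answer is (A).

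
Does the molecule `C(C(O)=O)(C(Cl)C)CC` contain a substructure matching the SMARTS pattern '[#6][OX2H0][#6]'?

No

The pattern [#6][OX2H0][#6] describes an aliphatic oxygen bridging two carbons with no H on the oxygen — an ether.
The closest candidate here is a carboxylic acid group (-C(=O)OH), but the -OH oxygen has H1; the =O is OX1, not OX2. No other fragment satisfies the full query, so there is no match.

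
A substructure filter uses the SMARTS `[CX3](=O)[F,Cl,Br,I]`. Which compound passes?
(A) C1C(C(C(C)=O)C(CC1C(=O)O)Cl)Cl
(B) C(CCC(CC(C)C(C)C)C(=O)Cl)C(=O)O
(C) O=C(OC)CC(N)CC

[CX3](=O)[F,Cl,Br,I] describes a carbonyl carbon bonded to a halogen (an acyl halide).
(A) has a chloro substituent but the Cl is not on a carbonyl carbon.
(B) contains an acyl chloride (-C(=O)Cl), which satisfies every atom and bond constraint.
(C) has a methyl-ester group (-C(=O)OCH3) but the carbonyl is bonded to -O-C, not to a halogen.
So the answer is (B).

B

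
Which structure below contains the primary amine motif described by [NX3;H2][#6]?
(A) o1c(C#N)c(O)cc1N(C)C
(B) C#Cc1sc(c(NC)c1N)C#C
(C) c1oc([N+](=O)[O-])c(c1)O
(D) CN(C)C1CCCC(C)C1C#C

B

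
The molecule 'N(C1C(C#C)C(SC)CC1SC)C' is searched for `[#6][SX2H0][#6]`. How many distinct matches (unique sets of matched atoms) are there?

2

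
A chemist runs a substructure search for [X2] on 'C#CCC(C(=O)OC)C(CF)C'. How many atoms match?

The query [X2] means: any atom with exactly two total connections (bonds + H).
Check the 12 heavy atoms by environment: 6× C (X4) → no; 1× C (X3) → no; 1× O (X1) → no; 1× O (X2) → match; 2× C (X2) → match; 1× F (X1) → no.
Summing the matching environments: 1 + 2 = 3 matching atoms.

3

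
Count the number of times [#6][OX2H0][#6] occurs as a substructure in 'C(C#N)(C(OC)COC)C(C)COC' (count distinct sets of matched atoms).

[#6][OX2H0][#6] is the SMARTS for an ether: an aliphatic oxygen bridging two carbons with no H on the oxygen.
The molecule carries 3 separate instances of a methoxy ether (-OCH3) meeting every constraint; each maps to a distinct set of atoms, giving 3 matches.

3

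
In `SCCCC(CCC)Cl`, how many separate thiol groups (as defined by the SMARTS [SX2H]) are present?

1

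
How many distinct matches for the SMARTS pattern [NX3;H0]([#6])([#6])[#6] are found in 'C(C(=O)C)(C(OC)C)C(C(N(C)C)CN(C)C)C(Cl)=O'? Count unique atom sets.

[NX3;H0]([#6])([#6])[#6] is the SMARTS for a tertiary amine: a trivalent nitrogen with no H, bonded to three carbons.
The molecule carries 2 separate instances of a dimethylamino group (-N(CH3)2) meeting every constraint; each maps to a distinct set of atoms, giving 2 matches.

2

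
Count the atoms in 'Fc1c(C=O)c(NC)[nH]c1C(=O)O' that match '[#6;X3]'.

6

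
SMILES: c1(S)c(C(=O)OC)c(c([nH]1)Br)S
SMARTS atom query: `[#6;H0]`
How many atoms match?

The query [#6;H0] means: any carbon with no attached hydrogen.
Check the 12 heavy atoms by environment: 1× n (aromatic, H1) → no; 4× c (aromatic, H0) → match; 1× Br (H0) → no; 1× C (H0) → match; 2× O (H0) → no; 1× C (H3) → no; 2× S (H1) → no.
Summing the matching environments: 4 + 1 = 5 matching atoms.

5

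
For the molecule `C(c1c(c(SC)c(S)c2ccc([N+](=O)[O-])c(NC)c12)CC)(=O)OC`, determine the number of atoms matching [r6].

The query [r6] means: r6 matches atoms in a six-membered ring.
Check the 24 heavy atoms by environment: 10× c (aromatic, in 6-ring) → match; 1× N (acyclic) → no; 6× C (acyclic) → no; 3× O (acyclic) → no; 1× N (charge +1, acyclic) → no; 1× O (charge -1, acyclic) → no; 2× S (acyclic) → no.
That gives 10 matching atoms.

10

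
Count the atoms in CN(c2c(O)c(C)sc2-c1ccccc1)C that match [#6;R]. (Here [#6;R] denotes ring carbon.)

The query [#6;R] means: carbon that is part of a ring.
Check the 16 heavy atoms by environment: 1× s (aromatic, in 5-ring) → no; 4× c (aromatic, in 5-ring) → match; 1× O (acyclic) → no; 3× C (acyclic) → no; 1× N (acyclic) → no; 6× c (aromatic, in 6-ring) → match.
Summing the matching environments: 4 + 6 = 10 matching atoms.

10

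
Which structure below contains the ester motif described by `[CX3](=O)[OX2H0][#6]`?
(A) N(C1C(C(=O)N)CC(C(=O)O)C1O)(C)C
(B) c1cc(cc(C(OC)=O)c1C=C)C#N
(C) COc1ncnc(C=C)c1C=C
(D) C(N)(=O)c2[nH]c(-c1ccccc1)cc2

B

[CX3](=O)[OX2H0][#6] describes a carbonyl carbon bonded to an oxygen that is itself bonded to carbon (no H on that O) (an ester).
(A) has a primary amide (-C(=O)NH2) but the carbonyl is bonded to N, not to an O-C linkage.
(B) contains a methyl-ester group (-C(=O)OCH3), which satisfies every atom and bond constraint.
(C) has a methoxy ether (-OCH3) but the ether oxygen is not adjacent to a C=O carbon.
(D) has a primary amide (-C(=O)NH2) but the carbonyl is bonded to N, not to an O-C linkage.
So the answer is (B).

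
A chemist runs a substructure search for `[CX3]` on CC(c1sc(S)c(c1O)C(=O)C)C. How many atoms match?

1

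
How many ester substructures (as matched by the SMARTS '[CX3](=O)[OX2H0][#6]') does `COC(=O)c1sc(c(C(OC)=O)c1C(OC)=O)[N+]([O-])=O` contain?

3

[CX3](=O)[OX2H0][#6] is the SMARTS for an ester: a carbonyl carbon bonded to an oxygen that is itself bonded to carbon (no H on that O).
The molecule carries 3 separate instances of a methyl-ester group (-C(=O)OCH3) meeting every constraint; each maps to a distinct set of atoms, giving 3 matches.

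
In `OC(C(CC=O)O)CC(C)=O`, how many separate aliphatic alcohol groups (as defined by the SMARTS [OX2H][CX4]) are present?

2

[OX2H][CX4] is the SMARTS for an aliphatic alcohol: a hydroxyl oxygen bound to an sp3 (X4) carbon.
The molecule carries 2 separate instances of a hydroxyl group (-OH) meeting every constraint; each maps to a distinct set of atoms, giving 2 matches.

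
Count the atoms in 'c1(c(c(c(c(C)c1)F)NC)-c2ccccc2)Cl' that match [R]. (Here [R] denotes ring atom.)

12

The query [R] means: R matches any atom that is part of a ring.
Check the 17 heavy atoms by environment: 12× c (aromatic, in 6-ring) → match; 1× N (acyclic) → no; 2× C (acyclic) → no; 1× F (acyclic) → no; 1× Cl (acyclic) → no.
That gives 12 matching atoms.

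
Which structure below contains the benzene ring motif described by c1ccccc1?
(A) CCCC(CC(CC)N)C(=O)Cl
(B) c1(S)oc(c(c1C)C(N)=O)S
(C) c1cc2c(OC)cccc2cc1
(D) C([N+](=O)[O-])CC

C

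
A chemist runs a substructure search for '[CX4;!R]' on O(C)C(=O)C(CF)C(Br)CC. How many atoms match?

The query [CX4;!R] means: aliphatic carbon with four total connections, not in a ring.
Check the 11 heavy atoms by environment: 6× C (X4, acyclic) → match; 1× F (X1, acyclic) → no; 1× Br (X1, acyclic) → no; 1× C (X3, acyclic) → no; 1× O (X1, acyclic) → no; 1× O (X2, acyclic) → no.
That gives 6 matching atoms.

6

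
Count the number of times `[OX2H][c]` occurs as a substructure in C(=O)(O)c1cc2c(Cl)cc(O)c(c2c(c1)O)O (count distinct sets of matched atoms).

[OX2H][c] is the SMARTS for a phenol: a hydroxyl oxygen attached to an aromatic carbon.
The molecule carries 3 separate instances of a hydroxyl group (-OH) meeting every constraint; each maps to a distinct set of atoms, giving 3 matches.

3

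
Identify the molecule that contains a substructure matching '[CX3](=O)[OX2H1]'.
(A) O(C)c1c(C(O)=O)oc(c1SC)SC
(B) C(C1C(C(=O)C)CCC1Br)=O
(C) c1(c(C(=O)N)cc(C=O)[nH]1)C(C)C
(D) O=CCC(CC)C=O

[CX3](=O)[OX2H1] describes an sp2 carbon double-bonded to O and single-bonded to an -OH oxygen (a carboxylic acid).
(A) contains a carboxylic acid group (-C(=O)OH), which satisfies every atom and bond constraint.
(B) has an aldehyde (-CHO) but there is no singly-bonded oxygen on the carbonyl carbon.
(C) has an aldehyde (-CHO) but there is no singly-bonded oxygen on the carbonyl carbon.
(D) has an aldehyde (-CHO) but there is no singly-bonded oxygen on the carbonyl carbon.
So the answer is (A).

A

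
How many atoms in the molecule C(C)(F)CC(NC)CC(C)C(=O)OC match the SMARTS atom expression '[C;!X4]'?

1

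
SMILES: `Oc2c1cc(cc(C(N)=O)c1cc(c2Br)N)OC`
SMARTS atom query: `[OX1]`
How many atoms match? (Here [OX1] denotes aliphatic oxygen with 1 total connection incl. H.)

1

The query [OX1] means: aliphatic oxygen with one total connection — typically a carbonyl =O or an oxide.
Check the 18 heavy atoms by environment: 10× c (aromatic, X3) → no; 1× Br (X1) → no; 2× O (X2) → no; 1× C (X4) → no; 1× C (X3) → no; 1× O (X1) → match; 2× N (X3) → no.
That gives 1 matching atom.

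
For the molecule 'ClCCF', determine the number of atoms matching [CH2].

2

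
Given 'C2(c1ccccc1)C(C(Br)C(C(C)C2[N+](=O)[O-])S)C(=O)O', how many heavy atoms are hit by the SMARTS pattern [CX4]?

7

Check the 21 heavy atoms by environment: 7× C (X4) → match; 1× S (X2) → no; 1× C (X3) → no; 2× O (X1) → no; 1× O (X2) → no; 6× c (aromatic, X3) → no; 1× Br (X1) → no; 1× N (charge +1, X3) → no; 1× O (charge -1, X1) → no.
That gives 7 matching atoms.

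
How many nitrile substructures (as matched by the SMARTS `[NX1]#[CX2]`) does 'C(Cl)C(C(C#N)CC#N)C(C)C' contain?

[NX1]#[CX2] is the SMARTS for a nitrile: a nitrogen triple-bonded to a two-connected carbon.
The molecule carries 2 separate instances of a nitrile (-C#N) meeting every constraint; each maps to a distinct set of atoms, giving 2 matches.

2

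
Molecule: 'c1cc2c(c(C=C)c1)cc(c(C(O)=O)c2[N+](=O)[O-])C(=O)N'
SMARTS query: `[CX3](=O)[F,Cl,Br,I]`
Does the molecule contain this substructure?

The pattern [CX3](=O)[F,Cl,Br,I] describes a carbonyl carbon bonded to a halogen — an acyl halide.
The closest candidate here is a carboxylic acid group (-C(=O)OH), but the carbonyl is bonded to -OH, not to a halogen. No other fragment satisfies the full query, so there is no match.

No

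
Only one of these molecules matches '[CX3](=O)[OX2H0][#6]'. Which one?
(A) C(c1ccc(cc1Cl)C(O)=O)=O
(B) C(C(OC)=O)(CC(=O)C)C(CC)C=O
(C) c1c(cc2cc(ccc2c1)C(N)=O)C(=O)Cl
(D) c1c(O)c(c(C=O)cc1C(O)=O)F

B

[CX3](=O)[OX2H0][#6] describes a carbonyl carbon bonded to an oxygen that is itself bonded to carbon (no H on that O) (an ester).
(A) has a carboxylic acid group (-C(=O)OH) but the singly-bonded O carries H (OX2H1, not H0).
(B) contains a methyl-ester group (-C(=O)OCH3), which satisfies every atom and bond constraint.
(C) has a primary amide (-C(=O)NH2) but the carbonyl is bonded to N, not to an O-C linkage.
(D) has a carboxylic acid group (-C(=O)OH) but the singly-bonded O carries H (OX2H1, not H0).
So the answer is (B).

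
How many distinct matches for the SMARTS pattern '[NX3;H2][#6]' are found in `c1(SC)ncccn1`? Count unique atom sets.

[NX3;H2][#6] is the SMARTS for a primary amine: a trivalent nitrogen with two H attached to carbon.
No fragment in the molecule satisfies every constraint, giving 0 matches.

0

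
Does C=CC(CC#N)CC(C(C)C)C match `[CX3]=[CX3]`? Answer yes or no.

Yes

The pattern [CX3]=[CX3] describes a non-aromatic C=C double bond between two sp2 carbons — an alkene.
The molecule carries a vinyl group (-CH=CH2), whose atoms satisfy every constraint of the query, so the pattern matches.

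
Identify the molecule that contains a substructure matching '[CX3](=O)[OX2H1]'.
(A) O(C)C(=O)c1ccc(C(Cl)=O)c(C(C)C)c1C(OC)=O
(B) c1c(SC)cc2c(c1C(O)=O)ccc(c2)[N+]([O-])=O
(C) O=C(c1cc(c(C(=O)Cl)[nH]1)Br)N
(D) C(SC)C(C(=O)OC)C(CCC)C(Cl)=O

B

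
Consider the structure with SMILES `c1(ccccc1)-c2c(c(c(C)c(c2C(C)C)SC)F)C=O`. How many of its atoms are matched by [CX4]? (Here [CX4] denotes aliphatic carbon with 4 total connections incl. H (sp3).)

5

The query [CX4] means: C with X4: aliphatic carbon with exactly 4 total connections (bonds + H).
Check the 21 heavy atoms by environment: 12× c (aromatic, X3) → no; 5× C (X4) → match; 1× C (X3) → no; 1× O (X1) → no; 1× F (X1) → no; 1× S (X2) → no.
That gives 5 matching atoms.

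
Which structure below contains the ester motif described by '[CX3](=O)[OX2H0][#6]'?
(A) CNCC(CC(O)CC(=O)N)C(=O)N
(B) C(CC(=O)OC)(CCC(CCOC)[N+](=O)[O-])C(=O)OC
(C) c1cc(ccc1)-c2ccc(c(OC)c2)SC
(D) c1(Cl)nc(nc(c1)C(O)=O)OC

B

[CX3](=O)[OX2H0][#6] describes a carbonyl carbon bonded to an oxygen that is itself bonded to carbon (no H on that O) (an ester).
(A) has a primary amide (-C(=O)NH2) but the carbonyl is bonded to N, not to an O-C linkage.
(B) contains a methyl-ester group (-C(=O)OCH3), which satisfies every atom and bond constraint.
(C) has a methoxy ether (-OCH3) but the ether oxygen is not adjacent to a C=O carbon.
(D) has a methoxy ether (-OCH3) but the ether oxygen is not adjacent to a C=O carbon.
So the answer is (B).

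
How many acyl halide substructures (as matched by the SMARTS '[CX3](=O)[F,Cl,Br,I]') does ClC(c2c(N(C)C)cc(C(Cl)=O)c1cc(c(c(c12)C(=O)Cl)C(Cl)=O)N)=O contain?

[CX3](=O)[F,Cl,Br,I] is the SMARTS for an acyl halide: a carbonyl carbon bonded to a halogen.
The molecule carries 4 separate instances of an acyl chloride (-C(=O)Cl) meeting every constraint; each maps to a distinct set of atoms, giving 4 matches.

4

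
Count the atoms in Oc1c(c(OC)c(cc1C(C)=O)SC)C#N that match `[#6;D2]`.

2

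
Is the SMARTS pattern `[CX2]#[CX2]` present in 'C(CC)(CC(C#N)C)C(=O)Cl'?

The pattern [CX2]#[CX2] describes a carbon-carbon triple bond — an alkyne.
The closest candidate here is a nitrile (-C#N), but the triple bond is C#N, not C#C. No other fragment satisfies the full query, so there is no match.

No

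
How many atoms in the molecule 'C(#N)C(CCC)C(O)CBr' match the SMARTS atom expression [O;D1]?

Check the 10 heavy atoms by environment: 4× C (D2) → no; 2× C (D3) → no; 1× N (D1) → no; 1× Br (D1) → no; 1× O (D1) → match; 1× C (D1) → no.
That gives 1 matching atom.

1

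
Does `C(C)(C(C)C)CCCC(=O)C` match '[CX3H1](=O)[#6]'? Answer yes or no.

The pattern [CX3H1](=O)[#6] describes an sp2 carbon with one H, double-bonded to O and single-bonded to carbon — an aldehyde.
The closest candidate here is an acetyl/ketone group (-C(=O)CH3), but the carbonyl carbon has H0 (two carbon neighbours), not H1. No other fragment satisfies the full query, so there is no match.

No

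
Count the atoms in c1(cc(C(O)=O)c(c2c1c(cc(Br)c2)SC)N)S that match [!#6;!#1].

6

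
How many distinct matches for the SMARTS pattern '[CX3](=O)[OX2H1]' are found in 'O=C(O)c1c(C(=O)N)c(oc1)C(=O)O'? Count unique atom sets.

2

[CX3](=O)[OX2H1] is the SMARTS for a carboxylic acid: an sp2 carbon double-bonded to O and single-bonded to an -OH oxygen.
The molecule carries 2 separate instances of a carboxylic acid group (-C(=O)OH) meeting every constraint; each maps to a distinct set of atoms, giving 2 matches.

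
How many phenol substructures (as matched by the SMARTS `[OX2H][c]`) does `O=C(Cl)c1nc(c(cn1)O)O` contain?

2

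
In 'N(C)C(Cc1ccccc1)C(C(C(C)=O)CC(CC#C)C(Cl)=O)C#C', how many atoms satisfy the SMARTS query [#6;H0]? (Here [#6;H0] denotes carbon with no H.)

5

The query [#6;H0] means: any carbon with no attached hydrogen.
Check the 25 heavy atoms by environment: 3× C (H2) → no; 6× C (H1) → no; 1× N (H1) → no; 2× C (H3) → no; 4× C (H0) → match; 2× O (H0) → no; 1× Cl (H0) → no; 1× c (aromatic, H0) → match; 5× c (aromatic, H1) → no.
Summing the matching environments: 4 + 1 = 5 matching atoms.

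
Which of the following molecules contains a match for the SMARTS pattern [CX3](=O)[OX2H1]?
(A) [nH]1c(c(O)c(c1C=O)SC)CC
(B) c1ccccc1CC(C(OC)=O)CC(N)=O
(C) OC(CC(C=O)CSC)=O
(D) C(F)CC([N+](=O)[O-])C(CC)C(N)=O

C

[CX3](=O)[OX2H1] describes an sp2 carbon double-bonded to O and single-bonded to an -OH oxygen (a carboxylic acid).
(A) has an aldehyde (-CHO) but there is no singly-bonded oxygen on the carbonyl carbon.
(B) has a primary amide (-C(=O)NH2) but the carbonyl is bonded to N, not to an -OH oxygen.
(C) contains a carboxylic acid group (-C(=O)OH), which satisfies every atom and bond constraint.
(D) has a primary amide (-C(=O)NH2) but the carbonyl is bonded to N, not to an -OH oxygen.
So the answer is (C).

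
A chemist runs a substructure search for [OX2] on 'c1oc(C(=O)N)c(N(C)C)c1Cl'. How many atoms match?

0

The query [OX2] means: aliphatic oxygen with two total connections — ether, hydroxyl, or ester single-bond O.
Check the 12 heavy atoms by environment: 1× o (aromatic, X2) → no; 4× c (aromatic, X3) → no; 1× C (X3) → no; 1× O (X1) → no; 2× N (X3) → no; 1× Cl (X1) → no; 2× C (X4) → no.
No environment satisfies the query, so 0 matching atoms.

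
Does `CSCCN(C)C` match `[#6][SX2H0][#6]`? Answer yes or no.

Yes

The pattern [#6][SX2H0][#6] describes an aliphatic sulfur bridging two carbons with no H on the sulfur — a thioether.
The molecule carries a methylthio ether (-SCH3), whose atoms satisfy every constraint of the query, so the pattern matches.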